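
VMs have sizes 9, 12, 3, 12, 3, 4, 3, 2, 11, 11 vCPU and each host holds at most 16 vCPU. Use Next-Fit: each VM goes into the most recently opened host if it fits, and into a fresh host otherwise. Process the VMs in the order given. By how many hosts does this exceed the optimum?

1

Next-Fit: [9] [12,3] [12,3] [4,3,2] [11] [11] → 6 hosts.
Total size 70 vCPU; any packing needs at least ⌈70/16⌉ = 5 hosts.
An optimal packing achieves that bound: [12,4] [12,3] [11,3,2] [11,3] [9] → 5 hosts.
Excess: 6 − 5 = 1.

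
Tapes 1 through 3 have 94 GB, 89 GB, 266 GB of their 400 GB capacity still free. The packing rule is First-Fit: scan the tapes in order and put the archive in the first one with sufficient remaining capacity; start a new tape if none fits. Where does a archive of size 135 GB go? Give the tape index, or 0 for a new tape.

3

Tapes with room: tape 3 (266 GB).
The first with room is tape 3.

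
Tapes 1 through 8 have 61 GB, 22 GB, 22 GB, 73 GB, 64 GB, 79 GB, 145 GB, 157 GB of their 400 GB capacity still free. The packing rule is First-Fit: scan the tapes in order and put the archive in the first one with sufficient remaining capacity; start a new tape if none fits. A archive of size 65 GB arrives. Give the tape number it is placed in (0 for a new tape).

Tapes with room: tape 4 (73 GB), tape 6 (79 GB), tape 7 (145 GB), tape 8 (157 GB).
The first with room is tape 4.

4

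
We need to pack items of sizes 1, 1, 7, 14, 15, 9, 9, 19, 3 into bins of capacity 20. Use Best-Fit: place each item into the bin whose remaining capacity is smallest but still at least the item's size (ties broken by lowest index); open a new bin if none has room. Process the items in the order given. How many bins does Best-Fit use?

5

Put 1 in bin 1; 19 remain.
Put 1 in bin 1; 18 remain.
Put 7 in bin 1; 11 remain.
Put 14 in bin 2; 6 remain.
Put 15 in bin 3; 5 remain.
Put 9 in bin 1; 2 remain.
Put 9 in bin 4; 11 remain.
Put 19 in bin 5; 1 remain.
Put 3 in bin 3; 2 remain.
Final bins: [1,1,7,9] [14] [15,3] [9] [19].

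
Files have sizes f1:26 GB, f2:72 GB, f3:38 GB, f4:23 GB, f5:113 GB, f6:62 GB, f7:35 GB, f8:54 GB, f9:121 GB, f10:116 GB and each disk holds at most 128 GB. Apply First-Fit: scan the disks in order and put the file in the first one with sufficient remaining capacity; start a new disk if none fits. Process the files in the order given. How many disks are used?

disk 1: place f1 (26 GB), 102 GB left
disk 1: place f2 (72 GB), 30 GB left
disk 2: place f3 (38 GB), 90 GB left
disk 1: place f4 (23 GB), 7 GB left
disk 3: place f5 (113 GB), 15 GB left
disk 2: place f6 (62 GB), 28 GB left
disk 4: place f7 (35 GB), 93 GB left
disk 4: place f8 (54 GB), 39 GB left
disk 5: place f9 (121 GB), 7 GB left
disk 6: place f10 (116 GB), 12 GB left
Final disks: [26,72,23] [38,62] [113] [35,54] [121] [116].

6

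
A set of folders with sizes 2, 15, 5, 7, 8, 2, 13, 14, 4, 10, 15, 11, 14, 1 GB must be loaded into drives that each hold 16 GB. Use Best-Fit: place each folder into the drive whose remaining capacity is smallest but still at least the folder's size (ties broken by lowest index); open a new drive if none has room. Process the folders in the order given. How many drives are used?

drive 1: place 2 GB, 14 GB left
drive 2: place 15 GB, 1 GB left
drive 1: place 5 GB, 9 GB left
drive 1: place 7 GB, 2 GB left
drive 3: place 8 GB, 8 GB left
drive 1: place 2 GB, 0 GB left
drive 4: place 13 GB, 3 GB left
drive 5: place 14 GB, 2 GB left
drive 3: place 4 GB, 4 GB left
drive 6: place 10 GB, 6 GB left
drive 7: place 15 GB, 1 GB left
drive 8: place 11 GB, 5 GB left
drive 9: place 14 GB, 2 GB left
drive 2: place 1 GB, 0 GB left
Final drives: [2,5,7,2] [15,1] [8,4] [13] [14] [10] [15] [11] [14].

9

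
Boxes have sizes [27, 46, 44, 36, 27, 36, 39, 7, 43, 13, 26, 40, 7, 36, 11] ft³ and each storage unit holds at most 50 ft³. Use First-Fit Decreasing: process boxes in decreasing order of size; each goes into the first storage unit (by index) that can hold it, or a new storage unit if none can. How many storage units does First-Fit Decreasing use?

11

Sorted descending: 46, 44, 43, 40, 39, 36, 36, 36, 27, 27, 26, 13, 11, 7, 7.
Put 46 ft³ in storage unit 1; 4 ft³ remain.
Put 44 ft³ in storage unit 2; 6 ft³ remain.
Put 43 ft³ in storage unit 3; 7 ft³ remain.
Put 40 ft³ in storage unit 4; 10 ft³ remain.
Put 39 ft³ in storage unit 5; 11 ft³ remain.
Put 36 ft³ in storage unit 6; 14 ft³ remain.
Put 36 ft³ in storage unit 7; 14 ft³ remain.
Put 36 ft³ in storage unit 8; 14 ft³ remain.
Put 27 ft³ in storage unit 9; 23 ft³ remain.
Put 27 ft³ in storage unit 10; 23 ft³ remain.
Put 26 ft³ in storage unit 11; 24 ft³ remain.
Put 13 ft³ in storage unit 6; 1 ft³ remain.
Put 11 ft³ in storage unit 5; 0 ft³ remain.
Put 7 ft³ in storage unit 3; 0 ft³ remain.
Put 7 ft³ in storage unit 4; 3 ft³ remain.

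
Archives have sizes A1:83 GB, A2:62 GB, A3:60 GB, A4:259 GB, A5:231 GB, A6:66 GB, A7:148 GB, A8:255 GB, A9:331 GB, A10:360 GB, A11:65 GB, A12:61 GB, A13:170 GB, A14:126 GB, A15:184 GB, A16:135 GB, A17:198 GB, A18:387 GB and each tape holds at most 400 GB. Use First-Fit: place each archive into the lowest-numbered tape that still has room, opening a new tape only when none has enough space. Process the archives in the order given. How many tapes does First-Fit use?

A1 (83 GB) → tape 1 (remaining 317 GB)
A2 (62 GB) → tape 1 (remaining 255 GB)
A3 (60 GB) → tape 1 (remaining 195 GB)
A4 (259 GB) → tape 2 (remaining 141 GB)
A5 (231 GB) → tape 3 (remaining 169 GB)
A6 (66 GB) → tape 1 (remaining 129 GB)
A7 (148 GB) → tape 3 (remaining 21 GB)
A8 (255 GB) → tape 4 (remaining 145 GB)
A9 (331 GB) → tape 5 (remaining 69 GB)
A10 (360 GB) → tape 6 (remaining 40 GB)
A11 (65 GB) → tape 1 (remaining 64 GB)
A12 (61 GB) → tape 1 (remaining 3 GB)
A13 (170 GB) → tape 7 (remaining 230 GB)
A14 (126 GB) → tape 2 (remaining 15 GB)
A15 (184 GB) → tape 7 (remaining 46 GB)
A16 (135 GB) → tape 4 (remaining 10 GB)
A17 (198 GB) → tape 8 (remaining 202 GB)
A18 (387 GB) → tape 9 (remaining 13 GB)
Final tapes: [83,62,60,66,65,61] [259,126] [231,148] [255,135] [331] [360] [170,184] [198] [387].

9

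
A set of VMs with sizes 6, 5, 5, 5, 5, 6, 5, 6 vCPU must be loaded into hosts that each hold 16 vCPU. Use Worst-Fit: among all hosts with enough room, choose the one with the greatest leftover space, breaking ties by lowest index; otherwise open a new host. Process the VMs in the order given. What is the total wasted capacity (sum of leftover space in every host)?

6 vCPU → host 1 (remaining 10 vCPU)
5 vCPU → host 1 (remaining 5 vCPU)
5 vCPU → host 1 (remaining 0 vCPU)
5 vCPU → host 2 (remaining 11 vCPU)
5 vCPU → host 2 (remaining 6 vCPU)
6 vCPU → host 2 (remaining 0 vCPU)
5 vCPU → host 3 (remaining 11 vCPU)
6 vCPU → host 3 (remaining 5 vCPU)
3 hosts × 16 vCPU = 48 vCPU; used 43 vCPU; unused 5 vCPU.

5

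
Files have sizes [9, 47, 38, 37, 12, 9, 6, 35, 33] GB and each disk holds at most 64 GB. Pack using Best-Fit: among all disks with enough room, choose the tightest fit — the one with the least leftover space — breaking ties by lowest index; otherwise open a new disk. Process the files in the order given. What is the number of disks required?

disk 1: place 9 GB, 55 GB left
disk 1: place 47 GB, 8 GB left
disk 2: place 38 GB, 26 GB left
disk 3: place 37 GB, 27 GB left
disk 2: place 12 GB, 14 GB left
disk 2: place 9 GB, 5 GB left
disk 1: place 6 GB, 2 GB left
disk 4: place 35 GB, 29 GB left
disk 5: place 33 GB, 31 GB left

5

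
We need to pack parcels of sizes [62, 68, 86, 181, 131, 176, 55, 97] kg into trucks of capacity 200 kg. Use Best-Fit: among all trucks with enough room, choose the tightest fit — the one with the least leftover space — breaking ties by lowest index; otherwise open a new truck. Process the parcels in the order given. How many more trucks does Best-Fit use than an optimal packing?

Best-Fit: [62,68] [86,97] [181] [131,55] [176] → 5 trucks.
Total size 856 kg; any packing needs at least ⌈856/200⌉ = 5 trucks.
So 5 is already optimal.

0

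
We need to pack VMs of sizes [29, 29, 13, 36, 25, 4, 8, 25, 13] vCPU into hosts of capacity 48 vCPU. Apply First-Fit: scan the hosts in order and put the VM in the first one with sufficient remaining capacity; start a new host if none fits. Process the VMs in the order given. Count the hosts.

host 1: place 29 vCPU, 19 vCPU left
host 2: place 29 vCPU, 19 vCPU left
host 1: place 13 vCPU, 6 vCPU left
host 3: place 36 vCPU, 12 vCPU left
host 4: place 25 vCPU, 23 vCPU left
host 1: place 4 vCPU, 2 vCPU left
host 2: place 8 vCPU, 11 vCPU left
host 5: place 25 vCPU, 23 vCPU left
host 4: place 13 vCPU, 10 vCPU left

5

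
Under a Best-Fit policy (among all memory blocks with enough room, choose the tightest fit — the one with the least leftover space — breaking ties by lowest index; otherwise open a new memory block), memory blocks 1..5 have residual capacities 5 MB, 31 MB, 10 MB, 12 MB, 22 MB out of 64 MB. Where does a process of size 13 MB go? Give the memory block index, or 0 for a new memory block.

Memory blocks with room: memory block 2 (31 MB), memory block 5 (22 MB).
Tightest fit is memory block 5 with 22 MB free.

5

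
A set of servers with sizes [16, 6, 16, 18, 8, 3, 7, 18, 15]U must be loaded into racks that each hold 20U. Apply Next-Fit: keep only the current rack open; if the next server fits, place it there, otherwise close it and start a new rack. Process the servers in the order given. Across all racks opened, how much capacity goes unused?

Put 16U in rack 1; 4U remain.
Put 6U in rack 2; 14U remain.
Put 16U in rack 3; 4U remain.
Put 18U in rack 4; 2U remain.
Put 8U in rack 5; 12U remain.
Put 3U in rack 5; 9U remain.
Put 7U in rack 5; 2U remain.
Put 18U in rack 6; 2U remain.
Put 15U in rack 7; 5U remain.
7 racks × 20U = 140U; used 107U; unused 33U.

33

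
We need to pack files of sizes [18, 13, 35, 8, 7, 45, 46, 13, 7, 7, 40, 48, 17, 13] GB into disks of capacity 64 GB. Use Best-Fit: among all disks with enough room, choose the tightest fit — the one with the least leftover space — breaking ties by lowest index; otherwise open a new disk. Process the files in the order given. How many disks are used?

6

18 GB → disk 1 (remaining 46 GB)
13 GB → disk 1 (remaining 33 GB)
35 GB → disk 2 (remaining 29 GB)
8 GB → disk 2 (remaining 21 GB)
7 GB → disk 2 (remaining 14 GB)
45 GB → disk 3 (remaining 19 GB)
46 GB → disk 4 (remaining 18 GB)
13 GB → disk 2 (remaining 1 GB)
7 GB → disk 4 (remaining 11 GB)
7 GB → disk 4 (remaining 4 GB)
40 GB → disk 5 (remaining 24 GB)
48 GB → disk 6 (remaining 16 GB)
17 GB → disk 3 (remaining 2 GB)
13 GB → disk 6 (remaining 3 GB)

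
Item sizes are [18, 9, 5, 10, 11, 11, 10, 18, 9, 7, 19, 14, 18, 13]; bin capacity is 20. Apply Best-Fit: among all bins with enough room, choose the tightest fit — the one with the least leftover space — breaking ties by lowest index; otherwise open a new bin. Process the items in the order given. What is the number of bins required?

10

bin 1: place 18, 2 left
bin 2: place 9, 11 left
bin 2: place 5, 6 left
bin 3: place 10, 10 left
bin 4: place 11, 9 left
bin 5: place 11, 9 left
bin 3: place 10, 0 left
bin 6: place 18, 2 left
bin 4: place 9, 0 left
bin 5: place 7, 2 left
bin 7: place 19, 1 left
bin 8: place 14, 6 left
bin 9: place 18, 2 left
bin 10: place 13, 7 left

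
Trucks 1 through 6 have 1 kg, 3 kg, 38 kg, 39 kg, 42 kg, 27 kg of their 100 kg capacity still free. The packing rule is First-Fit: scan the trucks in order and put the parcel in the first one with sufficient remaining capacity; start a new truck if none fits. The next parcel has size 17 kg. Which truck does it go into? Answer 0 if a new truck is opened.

Trucks with room: truck 3 (38 kg), truck 4 (39 kg), truck 5 (42 kg), truck 6 (27 kg).
The first with room is truck 3.

3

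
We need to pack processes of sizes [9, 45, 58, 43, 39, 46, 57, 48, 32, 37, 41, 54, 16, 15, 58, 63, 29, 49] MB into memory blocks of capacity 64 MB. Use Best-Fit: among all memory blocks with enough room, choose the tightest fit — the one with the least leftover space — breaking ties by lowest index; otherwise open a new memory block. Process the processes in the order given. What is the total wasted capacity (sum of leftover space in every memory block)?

157

Put 9 MB in memory block 1; 55 MB remain.
Put 45 MB in memory block 1; 10 MB remain.
Put 58 MB in memory block 2; 6 MB remain.
Put 43 MB in memory block 3; 21 MB remain.
Put 39 MB in memory block 4; 25 MB remain.
Put 46 MB in memory block 5; 18 MB remain.
Put 57 MB in memory block 6; 7 MB remain.
Put 48 MB in memory block 7; 16 MB remain.
Put 32 MB in memory block 8; 32 MB remain.
Put 37 MB in memory block 9; 27 MB remain.
Put 41 MB in memory block 10; 23 MB remain.
Put 54 MB in memory block 11; 10 MB remain.
Put 16 MB in memory block 7; 0 MB remain.
Put 15 MB in memory block 5; 3 MB remain.
Put 58 MB in memory block 12; 6 MB remain.
Put 63 MB in memory block 13; 1 MB remain.
Put 29 MB in memory block 8; 3 MB remain.
Put 49 MB in memory block 14; 15 MB remain.
14 memory blocks × 64 MB = 896 MB; used 739 MB; unused 157 MB.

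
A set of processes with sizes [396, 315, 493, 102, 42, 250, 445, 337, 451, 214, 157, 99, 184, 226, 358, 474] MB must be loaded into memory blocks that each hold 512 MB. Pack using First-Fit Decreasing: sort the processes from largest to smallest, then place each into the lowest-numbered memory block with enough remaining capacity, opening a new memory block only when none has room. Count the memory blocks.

Sorted descending: 493, 474, 451, 445, 396, 358, 337, 315, 250, 226, 214, 184, 157, 102, 99, 42.
493 MB → memory block 1 (remaining 19 MB)
474 MB → memory block 2 (remaining 38 MB)
451 MB → memory block 3 (remaining 61 MB)
445 MB → memory block 4 (remaining 67 MB)
396 MB → memory block 5 (remaining 116 MB)
358 MB → memory block 6 (remaining 154 MB)
337 MB → memory block 7 (remaining 175 MB)
315 MB → memory block 8 (remaining 197 MB)
250 MB → memory block 9 (remaining 262 MB)
226 MB → memory block 9 (remaining 36 MB)
214 MB → memory block 10 (remaining 298 MB)
184 MB → memory block 8 (remaining 13 MB)
157 MB → memory block 7 (remaining 18 MB)
102 MB → memory block 5 (remaining 14 MB)
99 MB → memory block 6 (remaining 55 MB)
42 MB → memory block 3 (remaining 19 MB)
Final memory blocks: [493] [474] [451,42] [445] [396,102] [358,99] [337,157] [315,184] [250,226] [214].

10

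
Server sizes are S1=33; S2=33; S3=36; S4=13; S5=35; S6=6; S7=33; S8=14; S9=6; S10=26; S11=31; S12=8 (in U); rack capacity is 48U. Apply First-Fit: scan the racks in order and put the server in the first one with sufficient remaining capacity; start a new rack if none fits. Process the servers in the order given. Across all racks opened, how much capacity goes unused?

Put S1 (33U) in rack 1; 15U remain.
Put S2 (33U) in rack 2; 15U remain.
Put S3 (36U) in rack 3; 12U remain.
Put S4 (13U) in rack 1; 2U remain.
Put S5 (35U) in rack 4; 13U remain.
Put S6 (6U) in rack 2; 9U remain.
Put S7 (33U) in rack 5; 15U remain.
Put S8 (14U) in rack 5; 1U remain.
Put S9 (6U) in rack 2; 3U remain.
Put S10 (26U) in rack 6; 22U remain.
Put S11 (31U) in rack 7; 17U remain.
Put S12 (8U) in rack 3; 4U remain.
7 racks × 48U = 336U; used 274U; unused 62U.

62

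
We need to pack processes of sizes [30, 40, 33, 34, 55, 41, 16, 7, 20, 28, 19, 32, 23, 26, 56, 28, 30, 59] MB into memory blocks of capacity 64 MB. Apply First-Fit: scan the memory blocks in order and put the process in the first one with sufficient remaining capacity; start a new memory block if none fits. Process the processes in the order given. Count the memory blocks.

30 MB → memory block 1 (remaining 34 MB)
40 MB → memory block 2 (remaining 24 MB)
33 MB → memory block 1 (remaining 1 MB)
34 MB → memory block 3 (remaining 30 MB)
55 MB → memory block 4 (remaining 9 MB)
41 MB → memory block 5 (remaining 23 MB)
16 MB → memory block 2 (remaining 8 MB)
7 MB → memory block 2 (remaining 1 MB)
20 MB → memory block 3 (remaining 10 MB)
28 MB → memory block 6 (remaining 36 MB)
19 MB → memory block 5 (remaining 4 MB)
32 MB → memory block 6 (remaining 4 MB)
23 MB → memory block 7 (remaining 41 MB)
26 MB → memory block 7 (remaining 15 MB)
56 MB → memory block 8 (remaining 8 MB)
28 MB → memory block 9 (remaining 36 MB)
30 MB → memory block 9 (remaining 6 MB)
59 MB → memory block 10 (remaining 5 MB)
Final memory blocks: [30,33] [40,16,7] [34,20] [55] [41,19] [28,32] [23,26] [56] [28,30] [59].

10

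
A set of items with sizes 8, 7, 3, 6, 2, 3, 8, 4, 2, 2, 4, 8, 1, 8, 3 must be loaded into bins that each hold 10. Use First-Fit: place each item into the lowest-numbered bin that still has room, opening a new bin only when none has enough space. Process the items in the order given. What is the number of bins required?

8 bins

bin 1: place 8, 2 left
bin 2: place 7, 3 left
bin 2: place 3, 0 left
bin 3: place 6, 4 left
bin 1: place 2, 0 left
bin 3: place 3, 1 left
bin 4: place 8, 2 left
bin 5: place 4, 6 left
bin 4: place 2, 0 left
bin 5: place 2, 4 left
bin 5: place 4, 0 left
bin 6: place 8, 2 left
bin 3: place 1, 0 left
bin 7: place 8, 2 left
bin 8: place 3, 7 left
Final bins: [8,2] [7,3] [6,3,1] [8,2] [4,2,4] [8] [8] [3].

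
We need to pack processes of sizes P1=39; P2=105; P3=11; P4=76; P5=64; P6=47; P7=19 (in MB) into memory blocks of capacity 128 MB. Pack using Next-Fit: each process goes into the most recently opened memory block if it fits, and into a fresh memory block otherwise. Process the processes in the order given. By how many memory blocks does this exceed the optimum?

2

Next-Fit: [39] [105,11] [76] [64,47] [19] → 5 memory blocks.
Total size 361 MB; any packing needs at least ⌈361/128⌉ = 3 memory blocks.
An optimal packing achieves that bound: [105,19] [76,47] [64,39,11] → 3 memory blocks.
Excess: 5 − 3 = 2.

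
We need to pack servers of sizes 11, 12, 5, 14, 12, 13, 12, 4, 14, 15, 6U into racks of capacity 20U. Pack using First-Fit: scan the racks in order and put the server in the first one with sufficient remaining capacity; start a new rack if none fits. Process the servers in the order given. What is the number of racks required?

8

Put 11U in rack 1; 9U remain.
Put 12U in rack 2; 8U remain.
Put 5U in rack 1; 4U remain.
Put 14U in rack 3; 6U remain.
Put 12U in rack 4; 8U remain.
Put 13U in rack 5; 7U remain.
Put 12U in rack 6; 8U remain.
Put 4U in rack 1; 0U remain.
Put 14U in rack 7; 6U remain.
Put 15U in rack 8; 5U remain.
Put 6U in rack 2; 2U remain.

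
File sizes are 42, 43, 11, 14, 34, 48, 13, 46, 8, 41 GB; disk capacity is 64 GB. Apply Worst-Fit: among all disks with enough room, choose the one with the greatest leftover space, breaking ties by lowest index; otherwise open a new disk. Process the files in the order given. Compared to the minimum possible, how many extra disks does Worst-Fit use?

Worst-Fit: [42,11] [43,14] [34,13] [48] [46,8] [41] → 6 disks.
6 files exceed 32 GB (half the capacity), and no two of those can share a disk, so at least 6 disks are needed.
So 6 is already optimal.

0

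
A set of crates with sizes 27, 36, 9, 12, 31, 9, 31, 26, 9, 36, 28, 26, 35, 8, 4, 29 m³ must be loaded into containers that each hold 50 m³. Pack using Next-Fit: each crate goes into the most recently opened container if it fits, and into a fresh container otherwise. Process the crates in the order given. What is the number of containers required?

Put 27 m³ in container 1; 23 m³ remain.
Put 36 m³ in container 2; 14 m³ remain.
Put 9 m³ in container 2; 5 m³ remain.
Put 12 m³ in container 3; 38 m³ remain.
Put 31 m³ in container 3; 7 m³ remain.
Put 9 m³ in container 4; 41 m³ remain.
Put 31 m³ in container 4; 10 m³ remain.
Put 26 m³ in container 5; 24 m³ remain.
Put 9 m³ in container 5; 15 m³ remain.
Put 36 m³ in container 6; 14 m³ remain.
Put 28 m³ in container 7; 22 m³ remain.
Put 26 m³ in container 8; 24 m³ remain.
Put 35 m³ in container 9; 15 m³ remain.
Put 8 m³ in container 9; 7 m³ remain.
Put 4 m³ in container 9; 3 m³ remain.
Put 29 m³ in container 10; 21 m³ remain.

10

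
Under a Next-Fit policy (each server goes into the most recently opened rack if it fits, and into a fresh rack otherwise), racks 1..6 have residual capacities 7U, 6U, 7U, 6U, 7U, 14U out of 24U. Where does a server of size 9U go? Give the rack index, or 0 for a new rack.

6

Next-Fit only looks at rack 6, which has 14U free.
9U fits there.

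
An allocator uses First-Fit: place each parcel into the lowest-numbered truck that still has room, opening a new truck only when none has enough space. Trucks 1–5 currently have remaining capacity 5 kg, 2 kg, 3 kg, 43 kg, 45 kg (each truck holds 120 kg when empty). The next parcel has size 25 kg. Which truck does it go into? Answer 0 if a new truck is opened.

4

Trucks with room: truck 4 (43 kg), truck 5 (45 kg).
The first with room is truck 4.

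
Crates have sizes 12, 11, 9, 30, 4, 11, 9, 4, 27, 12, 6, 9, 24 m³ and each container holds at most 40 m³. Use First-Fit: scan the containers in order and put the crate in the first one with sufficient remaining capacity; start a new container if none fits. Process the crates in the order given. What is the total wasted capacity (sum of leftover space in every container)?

Put 12 m³ in container 1; 28 m³ remain.
Put 11 m³ in container 1; 17 m³ remain.
Put 9 m³ in container 1; 8 m³ remain.
Put 30 m³ in container 2; 10 m³ remain.
Put 4 m³ in container 1; 4 m³ remain.
Put 11 m³ in container 3; 29 m³ remain.
Put 9 m³ in container 2; 1 m³ remain.
Put 4 m³ in container 1; 0 m³ remain.
Put 27 m³ in container 3; 2 m³ remain.
Put 12 m³ in container 4; 28 m³ remain.
Put 6 m³ in container 4; 22 m³ remain.
Put 9 m³ in container 4; 13 m³ remain.
Put 24 m³ in container 5; 16 m³ remain.
5 containers × 40 m³ = 200 m³; used 168 m³; unused 32 m³.

32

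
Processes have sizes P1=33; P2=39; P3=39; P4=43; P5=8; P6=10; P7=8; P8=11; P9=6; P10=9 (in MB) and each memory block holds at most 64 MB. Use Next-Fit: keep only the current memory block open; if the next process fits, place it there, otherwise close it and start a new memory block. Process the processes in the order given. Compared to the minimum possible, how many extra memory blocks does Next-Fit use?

Next-Fit: [33] [39] [39] [43,8,10] [8,11,6,9] → 5 memory blocks.
Total size 206 MB; any packing needs at least ⌈206/64⌉ = 4 memory blocks.
An optimal packing achieves that bound: [43,11,10] [39,9,8,8] [39,6] [33] → 4 memory blocks.
Excess: 5 − 4 = 1.

1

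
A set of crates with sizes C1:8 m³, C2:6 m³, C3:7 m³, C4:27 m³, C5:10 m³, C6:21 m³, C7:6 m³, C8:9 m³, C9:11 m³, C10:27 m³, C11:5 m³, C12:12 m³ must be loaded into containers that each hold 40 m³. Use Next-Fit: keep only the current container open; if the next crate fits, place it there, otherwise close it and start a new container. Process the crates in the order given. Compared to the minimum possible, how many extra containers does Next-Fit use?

1

Next-Fit: [8,6,7] [27,10] [21,6,9] [11,27] [5,12] → 5 containers.
Total size 149 m³; any packing needs at least ⌈149/40⌉ = 4 containers.
An optimal packing achieves that bound: [27,12] [27,11] [21,10,9] [8,7,6,6,5] → 4 containers.
Excess: 5 − 4 = 1.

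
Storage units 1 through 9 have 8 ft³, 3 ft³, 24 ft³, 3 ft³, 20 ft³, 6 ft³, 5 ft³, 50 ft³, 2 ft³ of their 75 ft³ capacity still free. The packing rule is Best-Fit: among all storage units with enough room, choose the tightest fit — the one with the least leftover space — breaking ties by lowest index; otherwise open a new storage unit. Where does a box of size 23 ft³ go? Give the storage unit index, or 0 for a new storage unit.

Storage units with room: storage unit 3 (24 ft³), storage unit 8 (50 ft³).
Tightest fit is storage unit 3 with 24 ft³ free.

3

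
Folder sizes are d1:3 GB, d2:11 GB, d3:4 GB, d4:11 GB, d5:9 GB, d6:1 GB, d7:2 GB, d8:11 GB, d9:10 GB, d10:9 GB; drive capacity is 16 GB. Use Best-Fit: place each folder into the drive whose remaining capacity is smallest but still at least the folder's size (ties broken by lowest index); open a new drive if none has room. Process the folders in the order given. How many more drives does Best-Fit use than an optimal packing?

0

Best-Fit: [3,11,2] [4,11,1] [9] [11] [10] [9] → 6 drives.
6 folders exceed 8 GB (half the capacity), and no two of those can share a drive, so at least 6 drives are needed.
So 6 is already optimal.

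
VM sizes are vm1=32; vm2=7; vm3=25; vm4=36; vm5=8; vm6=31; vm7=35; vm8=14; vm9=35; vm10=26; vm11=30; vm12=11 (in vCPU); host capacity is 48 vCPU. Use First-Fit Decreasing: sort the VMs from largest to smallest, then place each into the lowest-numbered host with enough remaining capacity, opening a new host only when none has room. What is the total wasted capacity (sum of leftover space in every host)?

94

Sorted descending: 36, 35, 35, 32, 31, 30, 26, 25, 14, 11, 8, 7.
Put 36 vCPU in host 1; 12 vCPU remain.
Put 35 vCPU in host 2; 13 vCPU remain.
Put 35 vCPU in host 3; 13 vCPU remain.
Put 32 vCPU in host 4; 16 vCPU remain.
Put 31 vCPU in host 5; 17 vCPU remain.
Put 30 vCPU in host 6; 18 vCPU remain.
Put 26 vCPU in host 7; 22 vCPU remain.
Put 25 vCPU in host 8; 23 vCPU remain.
Put 14 vCPU in host 4; 2 vCPU remain.
Put 11 vCPU in host 1; 1 vCPU remain.
Put 8 vCPU in host 2; 5 vCPU remain.
Put 7 vCPU in host 3; 6 vCPU remain.
8 hosts × 48 vCPU = 384 vCPU; used 290 vCPU; unused 94 vCPU.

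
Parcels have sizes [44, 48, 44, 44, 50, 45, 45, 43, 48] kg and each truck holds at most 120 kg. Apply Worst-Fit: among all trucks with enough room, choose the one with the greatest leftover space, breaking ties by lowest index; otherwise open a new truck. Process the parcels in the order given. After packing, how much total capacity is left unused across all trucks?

189

Put 44 kg in truck 1; 76 kg remain.
Put 48 kg in truck 1; 28 kg remain.
Put 44 kg in truck 2; 76 kg remain.
Put 44 kg in truck 2; 32 kg remain.
Put 50 kg in truck 3; 70 kg remain.
Put 45 kg in truck 3; 25 kg remain.
Put 45 kg in truck 4; 75 kg remain.
Put 43 kg in truck 4; 32 kg remain.
Put 48 kg in truck 5; 72 kg remain.
5 trucks × 120 kg = 600 kg; used 411 kg; unused 189 kg.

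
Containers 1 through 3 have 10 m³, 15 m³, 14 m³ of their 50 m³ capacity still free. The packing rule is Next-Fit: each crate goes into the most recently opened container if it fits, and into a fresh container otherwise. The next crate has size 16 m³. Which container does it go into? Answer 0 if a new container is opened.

Next-Fit only looks at container 3, which has 14 m³ free.
16 m³ does not fit, so a new container is opened.

0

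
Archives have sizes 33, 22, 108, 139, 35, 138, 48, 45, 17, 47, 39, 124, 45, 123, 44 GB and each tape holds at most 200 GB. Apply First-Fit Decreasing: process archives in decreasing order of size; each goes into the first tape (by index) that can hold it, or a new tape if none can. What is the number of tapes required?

Sorted descending: 139, 138, 124, 123, 108, 48, 47, 45, 45, 44, 39, 35, 33, 22, 17.
Put 139 GB in tape 1; 61 GB remain.
Put 138 GB in tape 2; 62 GB remain.
Put 124 GB in tape 3; 76 GB remain.
Put 123 GB in tape 4; 77 GB remain.
Put 108 GB in tape 5; 92 GB remain.
Put 48 GB in tape 1; 13 GB remain.
Put 47 GB in tape 2; 15 GB remain.
Put 45 GB in tape 3; 31 GB remain.
Put 45 GB in tape 4; 32 GB remain.
Put 44 GB in tape 5; 48 GB remain.
Put 39 GB in tape 5; 9 GB remain.
Put 35 GB in tape 6; 165 GB remain.
Put 33 GB in tape 6; 132 GB remain.
Put 22 GB in tape 3; 9 GB remain.
Put 17 GB in tape 4; 15 GB remain.
Final tapes: [139,48] [138,47] [124,45,22] [123,45,17] [108,44,39] [35,33].

6 tapes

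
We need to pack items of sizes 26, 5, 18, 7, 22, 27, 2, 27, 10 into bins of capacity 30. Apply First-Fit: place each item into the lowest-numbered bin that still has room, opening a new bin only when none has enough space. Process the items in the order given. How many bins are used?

bin 1: place 26, 4 left
bin 2: place 5, 25 left
bin 2: place 18, 7 left
bin 2: place 7, 0 left
bin 3: place 22, 8 left
bin 4: place 27, 3 left
bin 1: place 2, 2 left
bin 5: place 27, 3 left
bin 6: place 10, 20 left
Final bins: [26,2] [5,18,7] [22] [27] [27] [10].

6 bins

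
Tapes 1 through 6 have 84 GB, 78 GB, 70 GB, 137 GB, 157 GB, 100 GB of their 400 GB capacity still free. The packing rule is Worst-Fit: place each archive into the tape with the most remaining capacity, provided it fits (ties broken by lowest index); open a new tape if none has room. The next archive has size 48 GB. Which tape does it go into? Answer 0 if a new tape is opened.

Tapes with room: tape 1 (84 GB), tape 2 (78 GB), tape 3 (70 GB), tape 4 (137 GB), tape 5 (157 GB), tape 6 (100 GB).
Most room is tape 5 with 157 GB free.

5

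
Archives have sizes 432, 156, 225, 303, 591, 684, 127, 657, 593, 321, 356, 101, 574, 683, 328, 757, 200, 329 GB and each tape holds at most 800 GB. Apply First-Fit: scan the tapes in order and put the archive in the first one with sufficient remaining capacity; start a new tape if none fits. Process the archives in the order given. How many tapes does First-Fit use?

tape 1: place 432 GB, 368 GB left
tape 1: place 156 GB, 212 GB left
tape 2: place 225 GB, 575 GB left
tape 2: place 303 GB, 272 GB left
tape 3: place 591 GB, 209 GB left
tape 4: place 684 GB, 116 GB left
tape 1: place 127 GB, 85 GB left
tape 5: place 657 GB, 143 GB left
tape 6: place 593 GB, 207 GB left
tape 7: place 321 GB, 479 GB left
tape 7: place 356 GB, 123 GB left
tape 2: place 101 GB, 171 GB left
tape 8: place 574 GB, 226 GB left
tape 9: place 683 GB, 117 GB left
tape 10: place 328 GB, 472 GB left
tape 11: place 757 GB, 43 GB left
tape 3: place 200 GB, 9 GB left
tape 10: place 329 GB, 143 GB left
Final tapes: [432,156,127] [225,303,101] [591,200] [684] [657] [593] [321,356] [574] [683] [328,329] [757].

11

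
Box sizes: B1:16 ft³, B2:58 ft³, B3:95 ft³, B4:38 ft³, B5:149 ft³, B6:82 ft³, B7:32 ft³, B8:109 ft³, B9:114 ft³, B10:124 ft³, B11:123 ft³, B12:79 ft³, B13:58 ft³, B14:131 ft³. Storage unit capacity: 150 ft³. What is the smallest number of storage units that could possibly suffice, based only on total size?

Total size = 16 + 58 + 95 + 38 + 149 + 82 + 32 + 109 + 114 + 124 + 123 + 79 + 58 + 131 = 1208 ft³.
⌈1208 / 150⌉ = 9.

9 storage units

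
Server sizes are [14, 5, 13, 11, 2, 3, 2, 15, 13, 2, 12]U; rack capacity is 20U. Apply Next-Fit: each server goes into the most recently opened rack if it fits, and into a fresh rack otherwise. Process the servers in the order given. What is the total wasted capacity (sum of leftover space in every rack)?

14U → rack 1 (remaining 6U)
5U → rack 1 (remaining 1U)
13U → rack 2 (remaining 7U)
11U → rack 3 (remaining 9U)
2U → rack 3 (remaining 7U)
3U → rack 3 (remaining 4U)
2U → rack 3 (remaining 2U)
15U → rack 4 (remaining 5U)
13U → rack 5 (remaining 7U)
2U → rack 5 (remaining 5U)
12U → rack 6 (remaining 8U)
6 racks × 20U = 120U; used 92U; unused 28U.

28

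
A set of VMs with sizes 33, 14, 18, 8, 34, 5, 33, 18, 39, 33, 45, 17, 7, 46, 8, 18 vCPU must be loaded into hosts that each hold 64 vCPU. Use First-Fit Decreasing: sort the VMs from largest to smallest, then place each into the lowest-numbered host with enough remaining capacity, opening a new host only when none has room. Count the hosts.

7

Sorted descending: 46, 45, 39, 34, 33, 33, 33, 18, 18, 18, 17, 14, 8, 8, 7, 5.
46 vCPU → host 1 (remaining 18 vCPU)
45 vCPU → host 2 (remaining 19 vCPU)
39 vCPU → host 3 (remaining 25 vCPU)
34 vCPU → host 4 (remaining 30 vCPU)
33 vCPU → host 5 (remaining 31 vCPU)
33 vCPU → host 6 (remaining 31 vCPU)
33 vCPU → host 7 (remaining 31 vCPU)
18 vCPU → host 1 (remaining 0 vCPU)
18 vCPU → host 2 (remaining 1 vCPU)
18 vCPU → host 3 (remaining 7 vCPU)
17 vCPU → host 4 (remaining 13 vCPU)
14 vCPU → host 5 (remaining 17 vCPU)
8 vCPU → host 4 (remaining 5 vCPU)
8 vCPU → host 5 (remaining 9 vCPU)
7 vCPU → host 3 (remaining 0 vCPU)
5 vCPU → host 4 (remaining 0 vCPU)
Final hosts: [46,18] [45,18] [39,18,7] [34,17,8,5] [33,14,8] [33] [33].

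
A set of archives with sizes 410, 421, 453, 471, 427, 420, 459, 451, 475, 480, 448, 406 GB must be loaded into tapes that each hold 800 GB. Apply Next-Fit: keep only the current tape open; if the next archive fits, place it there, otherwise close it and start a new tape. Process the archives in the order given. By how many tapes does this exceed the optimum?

Next-Fit: [410] [421] [453] [471] [427] [420] [459] [451] [475] [480] [448] [406] → 12 tapes.
12 archives exceed 400 GB (half the capacity), and no two of those can share a tape, so at least 12 tapes are needed.
So 12 is already optimal.

0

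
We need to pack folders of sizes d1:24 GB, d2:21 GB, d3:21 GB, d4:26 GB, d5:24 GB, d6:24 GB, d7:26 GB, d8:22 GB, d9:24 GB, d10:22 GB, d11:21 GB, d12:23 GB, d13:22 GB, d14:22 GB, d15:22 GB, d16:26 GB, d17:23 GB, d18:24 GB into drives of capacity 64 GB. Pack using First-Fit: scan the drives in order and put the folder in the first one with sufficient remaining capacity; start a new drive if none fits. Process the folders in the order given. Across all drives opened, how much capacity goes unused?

Put d1 (24 GB) in drive 1; 40 GB remain.
Put d2 (21 GB) in drive 1; 19 GB remain.
Put d3 (21 GB) in drive 2; 43 GB remain.
Put d4 (26 GB) in drive 2; 17 GB remain.
Put d5 (24 GB) in drive 3; 40 GB remain.
Put d6 (24 GB) in drive 3; 16 GB remain.
Put d7 (26 GB) in drive 4; 38 GB remain.
Put d8 (22 GB) in drive 4; 16 GB remain.
Put d9 (24 GB) in drive 5; 40 GB remain.
Put d10 (22 GB) in drive 5; 18 GB remain.
Put d11 (21 GB) in drive 6; 43 GB remain.
Put d12 (23 GB) in drive 6; 20 GB remain.
Put d13 (22 GB) in drive 7; 42 GB remain.
Put d14 (22 GB) in drive 7; 20 GB remain.
Put d15 (22 GB) in drive 8; 42 GB remain.
Put d16 (26 GB) in drive 8; 16 GB remain.
Put d17 (23 GB) in drive 9; 41 GB remain.
Put d18 (24 GB) in drive 9; 17 GB remain.
9 drives × 64 GB = 576 GB; used 417 GB; unused 159 GB.

159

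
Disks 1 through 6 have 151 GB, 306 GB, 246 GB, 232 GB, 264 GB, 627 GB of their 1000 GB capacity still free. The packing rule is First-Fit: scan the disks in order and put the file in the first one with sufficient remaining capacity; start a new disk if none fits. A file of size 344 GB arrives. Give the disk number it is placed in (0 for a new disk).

Disks with room: disk 6 (627 GB).
The first with room is disk 6.

6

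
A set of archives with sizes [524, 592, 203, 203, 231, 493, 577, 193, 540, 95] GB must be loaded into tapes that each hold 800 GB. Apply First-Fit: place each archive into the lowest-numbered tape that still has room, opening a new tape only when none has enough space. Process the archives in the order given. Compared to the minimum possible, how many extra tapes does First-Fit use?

0

First-Fit: [524,203] [592,203] [231,493] [577,193] [540,95] → 5 tapes.
Total size 3651 GB; any packing needs at least ⌈3651/800⌉ = 5 tapes.
So 5 is already optimal.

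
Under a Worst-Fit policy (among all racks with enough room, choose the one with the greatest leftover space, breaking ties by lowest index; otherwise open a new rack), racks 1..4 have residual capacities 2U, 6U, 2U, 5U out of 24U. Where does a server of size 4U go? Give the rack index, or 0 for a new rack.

Racks with room: rack 2 (6U), rack 4 (5U).
Most room is rack 2 with 6U free.

2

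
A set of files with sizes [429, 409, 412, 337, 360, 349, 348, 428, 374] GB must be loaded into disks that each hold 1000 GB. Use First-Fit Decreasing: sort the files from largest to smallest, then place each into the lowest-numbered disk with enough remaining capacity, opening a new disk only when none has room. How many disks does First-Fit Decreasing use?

Sorted descending: 429, 428, 412, 409, 374, 360, 349, 348, 337.
429 GB → disk 1 (remaining 571 GB)
428 GB → disk 1 (remaining 143 GB)
412 GB → disk 2 (remaining 588 GB)
409 GB → disk 2 (remaining 179 GB)
374 GB → disk 3 (remaining 626 GB)
360 GB → disk 3 (remaining 266 GB)
349 GB → disk 4 (remaining 651 GB)
348 GB → disk 4 (remaining 303 GB)
337 GB → disk 5 (remaining 663 GB)

5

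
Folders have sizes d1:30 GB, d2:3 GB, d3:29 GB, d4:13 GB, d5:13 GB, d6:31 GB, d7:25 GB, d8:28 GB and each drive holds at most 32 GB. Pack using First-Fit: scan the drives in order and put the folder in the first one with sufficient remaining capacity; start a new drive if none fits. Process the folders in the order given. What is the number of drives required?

6

Put d1 (30 GB) in drive 1; 2 GB remain.
Put d2 (3 GB) in drive 2; 29 GB remain.
Put d3 (29 GB) in drive 2; 0 GB remain.
Put d4 (13 GB) in drive 3; 19 GB remain.
Put d5 (13 GB) in drive 3; 6 GB remain.
Put d6 (31 GB) in drive 4; 1 GB remain.
Put d7 (25 GB) in drive 5; 7 GB remain.
Put d8 (28 GB) in drive 6; 4 GB remain.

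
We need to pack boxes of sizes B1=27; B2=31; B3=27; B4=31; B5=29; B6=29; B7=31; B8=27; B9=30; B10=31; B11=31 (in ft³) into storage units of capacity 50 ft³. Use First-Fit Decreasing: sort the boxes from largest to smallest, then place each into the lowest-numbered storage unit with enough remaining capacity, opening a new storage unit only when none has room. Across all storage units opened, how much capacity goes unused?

Sorted descending: 31, 31, 31, 31, 31, 30, 29, 29, 27, 27, 27.
31 ft³ → storage unit 1 (remaining 19 ft³)
31 ft³ → storage unit 2 (remaining 19 ft³)
31 ft³ → storage unit 3 (remaining 19 ft³)
31 ft³ → storage unit 4 (remaining 19 ft³)
31 ft³ → storage unit 5 (remaining 19 ft³)
30 ft³ → storage unit 6 (remaining 20 ft³)
29 ft³ → storage unit 7 (remaining 21 ft³)
29 ft³ → storage unit 8 (remaining 21 ft³)
27 ft³ → storage unit 9 (remaining 23 ft³)
27 ft³ → storage unit 10 (remaining 23 ft³)
27 ft³ → storage unit 11 (remaining 23 ft³)
11 storage units × 50 ft³ = 550 ft³; used 324 ft³; unused 226 ft³.

226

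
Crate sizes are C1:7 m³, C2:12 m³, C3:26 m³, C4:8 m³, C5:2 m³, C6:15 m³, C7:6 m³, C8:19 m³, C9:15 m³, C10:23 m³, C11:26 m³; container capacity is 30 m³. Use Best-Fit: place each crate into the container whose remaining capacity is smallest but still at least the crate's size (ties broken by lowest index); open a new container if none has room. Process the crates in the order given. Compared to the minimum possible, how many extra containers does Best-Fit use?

Best-Fit: [7,12,8,2] [26] [15,6] [19] [15] [23] [26] → 7 containers.
Total size 159 m³; any packing needs at least ⌈159/30⌉ = 6 containers.
An optimal packing achieves that bound: [26,2] [26] [23,7] [19,8] [15,15] [12,6] → 6 containers.
Excess: 7 − 6 = 1.

1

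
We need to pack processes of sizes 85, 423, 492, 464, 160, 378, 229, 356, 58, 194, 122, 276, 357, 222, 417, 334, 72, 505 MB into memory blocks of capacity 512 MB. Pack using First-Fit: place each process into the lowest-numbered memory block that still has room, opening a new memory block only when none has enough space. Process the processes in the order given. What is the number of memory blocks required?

12 memory blocks

memory block 1: place 85 MB, 427 MB left
memory block 1: place 423 MB, 4 MB left
memory block 2: place 492 MB, 20 MB left
memory block 3: place 464 MB, 48 MB left
memory block 4: place 160 MB, 352 MB left
memory block 5: place 378 MB, 134 MB left
memory block 4: place 229 MB, 123 MB left
memory block 6: place 356 MB, 156 MB left
memory block 4: place 58 MB, 65 MB left
memory block 7: place 194 MB, 318 MB left
memory block 5: place 122 MB, 12 MB left
memory block 7: place 276 MB, 42 MB left
memory block 8: place 357 MB, 155 MB left
memory block 9: place 222 MB, 290 MB left
memory block 10: place 417 MB, 95 MB left
memory block 11: place 334 MB, 178 MB left
memory block 6: place 72 MB, 84 MB left
memory block 12: place 505 MB, 7 MB left
Final memory blocks: [85,423] [492] [464] [160,229,58] [378,122] [356,72] [194,276] [357] [222] [417] [334] [505].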